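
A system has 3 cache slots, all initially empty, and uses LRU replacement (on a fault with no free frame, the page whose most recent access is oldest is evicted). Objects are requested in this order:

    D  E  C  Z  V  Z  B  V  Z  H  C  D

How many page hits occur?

3

D: miss, frames [D]
E: miss, frames [D, E]
C: miss, frames [D, E, C]
Z: miss, evict D, frames [E, C, Z]
V: miss, evict E, frames [C, Z, V]
Z: hit
B: miss, evict C, frames [V, Z, B]
V: hit
Z: hit
H: miss, evict B, frames [V, Z, H]
C: miss, evict V, frames [Z, H, C]
D: miss, evict Z, frames [H, C, D]
Hits: 3.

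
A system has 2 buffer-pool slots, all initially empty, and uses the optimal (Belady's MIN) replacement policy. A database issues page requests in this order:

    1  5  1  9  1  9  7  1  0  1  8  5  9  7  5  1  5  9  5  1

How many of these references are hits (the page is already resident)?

1 → fault, frames {1}
5 → fault, frames {1,5}
1 → hit
9 → fault, evict 5, frames {1,9}
1 → hit
9 → hit
7 → fault, evict 9, frames {1,7}
1 → hit
0 → fault, evict 7, frames {1,0}
1 → hit
8 → fault, evict 0, frames {1,8}
5 → fault, evict 8, frames {1,5}
9 → fault, evict 1, frames {5,9}
7 → fault, evict 9, frames {5,7}
5 → hit
1 → fault, evict 7, frames {5,1}
5 → hit
9 → fault, evict 1, frames {5,9}
5 → hit
1 → fault, evict 9, frames {5,1}
Hits: 8.

8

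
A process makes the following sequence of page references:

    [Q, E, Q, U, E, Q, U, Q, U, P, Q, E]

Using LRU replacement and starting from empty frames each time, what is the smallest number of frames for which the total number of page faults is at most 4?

4

f=1: 12 faults
f=2: 9 faults
f=3: 5 faults
f=4: 4 faults
Smallest f with faults ≤ 4 is 4.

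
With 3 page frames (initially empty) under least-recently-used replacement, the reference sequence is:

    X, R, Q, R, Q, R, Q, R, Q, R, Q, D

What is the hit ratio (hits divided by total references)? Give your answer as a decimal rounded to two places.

X -> miss, frames (X)
R -> miss, frames (X R)
Q -> miss, frames (X R Q)
R -> hit
Q -> hit
R -> hit
Q -> hit
R -> hit
Q -> hit
R -> hit
Q -> hit
D -> miss, evict X, frames (R Q D)
Hits: 8 of 12 references → 8/12 = 0.6667.

0.67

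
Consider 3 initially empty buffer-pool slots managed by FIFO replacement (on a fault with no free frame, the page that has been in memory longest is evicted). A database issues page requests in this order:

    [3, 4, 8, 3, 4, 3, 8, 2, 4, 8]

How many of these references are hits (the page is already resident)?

3 → fault, frames {3}
4 → fault, frames {3,4}
8 → fault, frames {3,4,8}
3 → hit
4 → hit
3 → hit
8 → hit
2 → fault, evict 3, frames {4,8,2}
4 → hit
8 → hit
Hits: 6.

6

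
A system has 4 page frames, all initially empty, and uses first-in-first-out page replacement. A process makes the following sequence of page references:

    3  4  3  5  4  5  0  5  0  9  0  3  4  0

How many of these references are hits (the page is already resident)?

7

3 → fault, frames {3}
4 → fault, frames {3,4}
3 → hit
5 → fault, frames {3,4,5}
4 → hit
5 → hit
0 → fault, frames {3,4,5,0}
5 → hit
0 → hit
9 → fault, evict 3, frames {4,5,0,9}
0 → hit
3 → fault, evict 4, frames {5,0,9,3}
4 → fault, evict 5, frames {0,9,3,4}
0 → hit
Hits: 7.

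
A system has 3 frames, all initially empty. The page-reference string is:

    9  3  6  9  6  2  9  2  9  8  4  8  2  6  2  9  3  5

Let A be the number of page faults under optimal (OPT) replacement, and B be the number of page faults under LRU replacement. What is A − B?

Under OPT: F F F . . F . . . F F . . F . F F F → 10 faults.
Under LRU: F F F . . F . . . F F . F F . F F F → 11 faults.
A − B = 10 − 11 = -1.

-1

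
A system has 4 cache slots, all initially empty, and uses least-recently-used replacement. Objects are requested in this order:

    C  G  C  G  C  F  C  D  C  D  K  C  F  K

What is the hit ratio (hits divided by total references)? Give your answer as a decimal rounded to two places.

C → fault, frames [C]
G → fault, frames [C, G]
C → hit
G → hit
C → hit
F → fault, frames [G, C, F]
C → hit
D → fault, frames [G, F, C, D]
C → hit
D → hit
K → fault, evict G, frames [F, C, D, K]
C → hit
F → hit
K → hit
Hits: 9 of 14 references → 9/14 = 0.6429.

0.64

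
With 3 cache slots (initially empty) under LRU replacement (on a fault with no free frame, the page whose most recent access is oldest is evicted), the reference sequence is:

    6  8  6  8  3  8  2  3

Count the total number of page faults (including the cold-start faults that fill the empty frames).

6 → miss, frames [6]
8 → miss, frames [6, 8]
6 → hit
8 → hit
3 → miss, frames [6, 8, 3]
8 → hit
2 → miss, evict 6, frames [3, 8, 2]
3 → hit
Page faults: 4.

4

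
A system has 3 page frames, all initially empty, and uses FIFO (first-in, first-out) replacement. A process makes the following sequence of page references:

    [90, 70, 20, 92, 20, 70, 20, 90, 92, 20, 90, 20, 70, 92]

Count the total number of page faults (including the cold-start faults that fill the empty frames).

90 -> miss, frames [90]
70 -> miss, frames [90, 70]
20 -> miss, frames [90, 70, 20]
92 -> miss, evict 90, frames [70, 20, 92]
20 -> hit
70 -> hit
20 -> hit
90 -> miss, evict 70, frames [20, 92, 90]
92 -> hit
20 -> hit
90 -> hit
20 -> hit
70 -> miss, evict 20, frames [92, 90, 70]
92 -> hit
Page faults: 6.

6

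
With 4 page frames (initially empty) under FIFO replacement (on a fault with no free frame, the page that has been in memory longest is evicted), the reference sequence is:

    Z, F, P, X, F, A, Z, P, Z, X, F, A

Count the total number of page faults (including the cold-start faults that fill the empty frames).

7

Z -> fault, frames {Z}
F -> fault, frames {Z,F}
P -> fault, frames {Z,F,P}
X -> fault, frames {Z,F,P,X}
F -> hit
A -> fault, evict Z, frames {F,P,X,A}
Z -> fault, evict F, frames {P,X,A,Z}
P -> hit
Z -> hit
X -> hit
F -> fault, evict P, frames {X,A,Z,F}
A -> hit
Page faults: 7.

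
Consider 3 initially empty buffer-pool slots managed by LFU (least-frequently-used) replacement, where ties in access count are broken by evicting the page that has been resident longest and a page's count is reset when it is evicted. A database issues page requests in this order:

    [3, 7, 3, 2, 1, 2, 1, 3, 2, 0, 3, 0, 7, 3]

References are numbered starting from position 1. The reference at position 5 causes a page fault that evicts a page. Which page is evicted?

7

pos 1: 3 -> fault, frames {3}
pos 2: 7 -> fault, frames {3,7}
pos 3: 3 -> hit
pos 4: 2 -> fault, frames {3,7,2}
pos 5: 1 -> fault, evict 7, frames {3,2,1}
At position 5, page 7 is evicted.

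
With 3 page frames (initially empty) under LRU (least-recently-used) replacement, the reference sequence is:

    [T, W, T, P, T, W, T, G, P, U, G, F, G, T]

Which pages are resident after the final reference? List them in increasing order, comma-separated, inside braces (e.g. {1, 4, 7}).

{F, G, T}

T → fault, frames [T]
W → fault, frames [T, W]
T → hit
P → fault, frames [W, T, P]
T → hit
W → hit
T → hit
G → fault, evict P, frames [W, T, G]
P → fault, evict W, frames [T, G, P]
U → fault, evict T, frames [G, P, U]
G → hit
F → fault, evict P, frames [U, G, F]
G → hit
T → fault, evict U, frames [F, G, T]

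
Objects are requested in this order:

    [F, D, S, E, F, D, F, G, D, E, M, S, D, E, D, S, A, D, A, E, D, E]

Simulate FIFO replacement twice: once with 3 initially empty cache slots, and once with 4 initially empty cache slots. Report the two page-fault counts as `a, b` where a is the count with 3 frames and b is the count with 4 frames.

13, 10

3 frames: F F F F F F . F . F F F F F . . F . . . . . → 13 faults.
4 frames: F F F F . . . F . . F . F . . F F . . F . . → 10 faults.
10 < 13: adding a frame reduced faults, as is typical.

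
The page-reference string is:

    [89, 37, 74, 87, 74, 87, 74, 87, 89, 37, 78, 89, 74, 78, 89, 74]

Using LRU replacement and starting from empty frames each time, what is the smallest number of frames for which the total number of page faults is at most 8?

f=1: 16 faults
f=2: 12 faults
f=3: 8 faults
f=4: 6 faults
f=5: 5 faults
Smallest f with faults ≤ 8 is 3.

3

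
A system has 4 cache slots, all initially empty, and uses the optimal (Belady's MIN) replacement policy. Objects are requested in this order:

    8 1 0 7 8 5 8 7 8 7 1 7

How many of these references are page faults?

8: fault, frames [8]
1: fault, frames [8, 1]
0: fault, frames [8, 1, 0]
7: fault, frames [8, 1, 0, 7]
8: hit
5: fault, evict 0, frames [8, 1, 7, 5]
8: hit
7: hit
8: hit
7: hit
1: hit
7: hit
Page faults: 5.

5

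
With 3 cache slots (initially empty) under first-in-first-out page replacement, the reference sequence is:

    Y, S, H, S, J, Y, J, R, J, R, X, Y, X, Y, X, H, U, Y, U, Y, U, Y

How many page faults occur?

Y: fault, frames [Y]
S: fault, frames [Y, S]
H: fault, frames [Y, S, H]
S: hit
J: fault, evict Y, frames [S, H, J]
Y: fault, evict S, frames [H, J, Y]
J: hit
R: fault, evict H, frames [J, Y, R]
J: hit
R: hit
X: fault, evict J, frames [Y, R, X]
Y: hit
X: hit
Y: hit
X: hit
H: fault, evict Y, frames [R, X, H]
U: fault, evict R, frames [X, H, U]
Y: fault, evict X, frames [H, U, Y]
U: hit
Y: hit
U: hit
Y: hit
Page faults: 10.

10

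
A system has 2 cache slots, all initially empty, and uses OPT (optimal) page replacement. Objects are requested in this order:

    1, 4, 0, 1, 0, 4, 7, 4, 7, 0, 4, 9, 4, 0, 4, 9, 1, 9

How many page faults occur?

10

1: fault, frames {1}
4: fault, frames {1,4}
0: fault, evict 4, frames {1,0}
1: hit
0: hit
4: fault, evict 1, frames {0,4}
7: fault, evict 0, frames {4,7}
4: hit
7: hit
0: fault, evict 7, frames {4,0}
4: hit
9: fault, evict 0, frames {4,9}
4: hit
0: fault, evict 9, frames {4,0}
4: hit
9: fault, evict 0, frames {4,9}
1: fault, evict 4, frames {9,1}
9: hit
Page faults: 10.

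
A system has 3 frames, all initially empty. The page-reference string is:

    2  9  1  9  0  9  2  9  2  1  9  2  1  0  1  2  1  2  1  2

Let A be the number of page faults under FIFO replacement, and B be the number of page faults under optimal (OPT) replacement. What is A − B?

Under FIFO: F F F . F . F F . F . . . F . F . . . . → 9 faults.
Under OPT: F F F . F . . . . F . . . F . . . . . . → 6 faults.
A − B = 9 − 6 = 3.

3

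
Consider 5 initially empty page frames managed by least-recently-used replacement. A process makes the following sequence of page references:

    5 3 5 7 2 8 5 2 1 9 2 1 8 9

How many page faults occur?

5: fault, frames (5)
3: fault, frames (5 3)
5: hit
7: fault, frames (3 5 7)
2: fault, frames (3 5 7 2)
8: fault, frames (3 5 7 2 8)
5: hit
2: hit
1: fault, evict 3, frames (7 8 5 2 1)
9: fault, evict 7, frames (8 5 2 1 9)
2: hit
1: hit
8: hit
9: hit
Page faults: 7.

7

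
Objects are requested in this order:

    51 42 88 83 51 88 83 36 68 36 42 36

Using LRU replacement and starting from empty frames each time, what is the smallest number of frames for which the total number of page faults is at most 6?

f=1: 12 faults
f=2: 10 faults
f=3: 8 faults
f=4: 7 faults
f=5: 7 faults
f=6: 6 faults
Smallest f with faults ≤ 6 is 6.

6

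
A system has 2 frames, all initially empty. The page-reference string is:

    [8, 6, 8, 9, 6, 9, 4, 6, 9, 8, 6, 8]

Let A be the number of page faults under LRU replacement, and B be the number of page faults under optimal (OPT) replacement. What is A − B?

3

Under LRU: F F . F F . F F F F F . → 9 faults.
Under OPT: F F . F . . F . F F . . → 6 faults.
A − B = 9 − 6 = 3.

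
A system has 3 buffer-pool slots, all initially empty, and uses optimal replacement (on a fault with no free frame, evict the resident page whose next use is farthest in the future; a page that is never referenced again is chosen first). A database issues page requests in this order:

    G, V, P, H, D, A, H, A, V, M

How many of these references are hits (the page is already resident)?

3

G -> fault, frames (G)
V -> fault, frames (G V)
P -> fault, frames (G V P)
H -> fault, evict P, frames (G V H)
D -> fault, evict G, frames (V H D)
A -> fault, evict D, frames (V H A)
H -> hit
A -> hit
V -> hit
M -> fault, evict A, frames (V H M)
Hits: 3.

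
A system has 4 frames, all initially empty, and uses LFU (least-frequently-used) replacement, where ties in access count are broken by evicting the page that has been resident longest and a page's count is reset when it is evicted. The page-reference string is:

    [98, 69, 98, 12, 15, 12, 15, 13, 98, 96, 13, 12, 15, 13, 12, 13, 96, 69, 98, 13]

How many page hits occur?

10

98 → miss, frames (98)
69 → miss, frames (98 69)
98 → hit
12 → miss, frames (98 69 12)
15 → miss, frames (98 69 12 15)
12 → hit
15 → hit
13 → miss, evict 69, frames (98 12 15 13)
98 → hit
96 → miss, evict 13, frames (98 12 15 96)
13 → miss, evict 96, frames (98 12 15 13)
12 → hit
15 → hit
13 → hit
12 → hit
13 → hit
96 → miss, evict 98, frames (12 15 13 96)
69 → miss, evict 96, frames (12 15 13 69)
98 → miss, evict 69, frames (12 15 13 98)
13 → hit
Hits: 10.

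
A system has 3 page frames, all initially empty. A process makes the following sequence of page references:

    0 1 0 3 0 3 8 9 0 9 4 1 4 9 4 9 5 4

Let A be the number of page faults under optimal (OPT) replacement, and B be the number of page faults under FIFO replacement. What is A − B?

-4

Under OPT: F F . F . . F F . . F . . . . . F . → 7 faults.
Under FIFO: F F . F . . F F F . F F . F . . F F → 11 faults.
A − B = 7 − 11 = -4.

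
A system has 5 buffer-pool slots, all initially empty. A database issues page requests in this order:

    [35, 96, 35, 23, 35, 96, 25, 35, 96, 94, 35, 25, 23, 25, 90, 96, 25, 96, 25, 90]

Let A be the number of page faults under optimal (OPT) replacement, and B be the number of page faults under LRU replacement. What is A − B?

Under OPT: F F . F . . F . . F . . . . F . . . . . → 6 faults.
Under LRU: F F . F . . F . . F . . . . F F . . . . → 7 faults.
A − B = 6 − 7 = -1.

-1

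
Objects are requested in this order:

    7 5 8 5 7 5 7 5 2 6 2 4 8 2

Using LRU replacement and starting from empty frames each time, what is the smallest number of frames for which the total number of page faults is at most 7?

3

f=1: 14 faults
f=2: 9 faults
f=3: 7 faults
f=4: 7 faults
f=5: 7 faults
f=6: 6 faults
Smallest f with faults ≤ 7 is 3.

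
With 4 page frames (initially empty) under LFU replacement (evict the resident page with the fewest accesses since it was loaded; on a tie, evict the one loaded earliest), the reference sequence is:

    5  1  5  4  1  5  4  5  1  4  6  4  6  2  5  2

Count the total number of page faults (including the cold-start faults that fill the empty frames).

5: miss, frames (5)
1: miss, frames (5 1)
5: hit
4: miss, frames (5 1 4)
1: hit
5: hit
4: hit
5: hit
1: hit
4: hit
6: miss, frames (5 1 4 6)
4: hit
6: hit
2: miss, evict 6, frames (5 1 4 2)
5: hit
2: hit
Page faults: 5.

5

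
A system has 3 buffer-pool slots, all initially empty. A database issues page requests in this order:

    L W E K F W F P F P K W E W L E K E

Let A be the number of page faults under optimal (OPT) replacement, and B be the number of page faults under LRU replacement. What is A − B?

Under OPT: F F F F F . . F . . . F F . F . . . → 9 faults.
Under LRU: F F F F F F . F . . F F F . F . F . → 12 faults.
A − B = 9 − 12 = -3.

-3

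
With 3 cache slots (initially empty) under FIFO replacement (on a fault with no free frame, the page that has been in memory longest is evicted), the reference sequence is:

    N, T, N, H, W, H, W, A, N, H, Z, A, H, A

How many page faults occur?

9

N → fault, frames {N}
T → fault, frames {N,T}
N → hit
H → fault, frames {N,T,H}
W → fault, evict N, frames {T,H,W}
H → hit
W → hit
A → fault, evict T, frames {H,W,A}
N → fault, evict H, frames {W,A,N}
H → fault, evict W, frames {A,N,H}
Z → fault, evict A, frames {N,H,Z}
A → fault, evict N, frames {H,Z,A}
H → hit
A → hit
Page faults: 9.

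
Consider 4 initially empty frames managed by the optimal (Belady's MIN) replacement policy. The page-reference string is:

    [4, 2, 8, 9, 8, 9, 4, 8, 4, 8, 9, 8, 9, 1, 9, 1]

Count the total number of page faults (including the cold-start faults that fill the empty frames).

4 -> miss, frames {4}
2 -> miss, frames {4,2}
8 -> miss, frames {4,2,8}
9 -> miss, frames {4,2,8,9}
8 -> hit
9 -> hit
4 -> hit
8 -> hit
4 -> hit
8 -> hit
9 -> hit
8 -> hit
9 -> hit
1 -> miss, evict 8, frames {4,2,9,1}
9 -> hit
1 -> hit
Page faults: 5.

5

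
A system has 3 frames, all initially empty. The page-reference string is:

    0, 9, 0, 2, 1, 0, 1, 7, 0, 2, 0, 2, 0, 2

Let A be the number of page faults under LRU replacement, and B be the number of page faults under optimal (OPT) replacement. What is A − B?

1

Under LRU: F F . F F . . F . F . . . . → 6 faults.
Under OPT: F F . F F . . F . . . . . . → 5 faults.
A − B = 6 − 5 = 1.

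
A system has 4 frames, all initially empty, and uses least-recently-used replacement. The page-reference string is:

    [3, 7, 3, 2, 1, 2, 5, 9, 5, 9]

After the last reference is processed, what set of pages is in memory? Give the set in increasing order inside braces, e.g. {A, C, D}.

3: miss, frames (3)
7: miss, frames (3 7)
3: hit
2: miss, frames (7 3 2)
1: miss, frames (7 3 2 1)
2: hit
5: miss, evict 7, frames (3 1 2 5)
9: miss, evict 3, frames (1 2 5 9)
5: hit
9: hit

{1, 2, 5, 9}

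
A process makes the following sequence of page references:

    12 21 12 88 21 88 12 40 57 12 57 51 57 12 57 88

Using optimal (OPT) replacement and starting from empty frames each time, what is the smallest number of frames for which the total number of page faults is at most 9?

f=1: 16 faults
f=2: 9 faults
f=3: 7 faults
f=4: 6 faults
f=5: 6 faults
f=6: 6 faults
Smallest f with faults ≤ 9 is 2.

2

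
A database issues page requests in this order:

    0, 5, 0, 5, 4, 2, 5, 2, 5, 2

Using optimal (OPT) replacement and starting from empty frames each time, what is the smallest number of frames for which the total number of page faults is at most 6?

2

f=1: 10 faults
f=2: 4 faults
f=3: 4 faults
f=4: 4 faults
Smallest f with faults ≤ 6 is 2.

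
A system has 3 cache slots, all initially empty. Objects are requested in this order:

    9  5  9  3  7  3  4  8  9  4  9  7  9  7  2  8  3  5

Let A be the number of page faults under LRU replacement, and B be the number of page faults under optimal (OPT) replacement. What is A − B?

2

Under LRU: F F . F F . F F F . . F . . F F F F → 12 faults.
Under OPT: F F . F F . F F . . . F . . F . F F → 10 faults.
A − B = 12 − 10 = 2.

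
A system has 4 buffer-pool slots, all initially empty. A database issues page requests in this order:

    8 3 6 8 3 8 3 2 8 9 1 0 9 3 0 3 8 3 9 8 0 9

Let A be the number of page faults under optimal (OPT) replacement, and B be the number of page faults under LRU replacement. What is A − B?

Under OPT: F F F . . . . F . F F F . . . . . . . . . . → 7 faults.
Under LRU: F F F . . . . F . F F F . F . . F . . . . . → 9 faults.
A − B = 7 − 9 = -2.

-2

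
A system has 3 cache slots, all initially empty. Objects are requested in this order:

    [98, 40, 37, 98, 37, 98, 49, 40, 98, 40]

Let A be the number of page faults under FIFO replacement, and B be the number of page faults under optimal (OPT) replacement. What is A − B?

2

Under FIFO: F F F . . . F . F F → 6 faults.
Under OPT: F F F . . . F . . . → 4 faults.
A − B = 6 − 4 = 2.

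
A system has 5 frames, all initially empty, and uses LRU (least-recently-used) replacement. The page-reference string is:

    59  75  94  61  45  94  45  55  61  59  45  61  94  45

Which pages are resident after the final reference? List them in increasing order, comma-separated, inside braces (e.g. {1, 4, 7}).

{45, 55, 59, 61, 94}

59 -> fault, frames (59)
75 -> fault, frames (59 75)
94 -> fault, frames (59 75 94)
61 -> fault, frames (59 75 94 61)
45 -> fault, frames (59 75 94 61 45)
94 -> hit
45 -> hit
55 -> fault, evict 59, frames (75 61 94 45 55)
61 -> hit
59 -> fault, evict 75, frames (94 45 55 61 59)
45 -> hit
61 -> hit
94 -> hit
45 -> hit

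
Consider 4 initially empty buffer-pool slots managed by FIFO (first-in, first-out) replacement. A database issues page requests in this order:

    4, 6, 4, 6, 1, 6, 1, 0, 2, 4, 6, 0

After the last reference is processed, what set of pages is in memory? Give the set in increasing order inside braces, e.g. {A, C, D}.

{0, 2, 4, 6}

4 -> fault, frames {4}
6 -> fault, frames {4,6}
4 -> hit
6 -> hit
1 -> fault, frames {4,6,1}
6 -> hit
1 -> hit
0 -> fault, frames {4,6,1,0}
2 -> fault, evict 4, frames {6,1,0,2}
4 -> fault, evict 6, frames {1,0,2,4}
6 -> fault, evict 1, frames {0,2,4,6}
0 -> hit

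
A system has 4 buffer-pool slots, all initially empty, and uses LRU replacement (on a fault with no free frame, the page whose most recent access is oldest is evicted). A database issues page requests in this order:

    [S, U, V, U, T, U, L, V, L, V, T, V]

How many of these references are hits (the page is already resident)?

7

S -> fault, frames (S)
U -> fault, frames (S U)
V -> fault, frames (S U V)
U -> hit
T -> fault, frames (S V U T)
U -> hit
L -> fault, evict S, frames (V T U L)
V -> hit
L -> hit
V -> hit
T -> hit
V -> hit
Hits: 7.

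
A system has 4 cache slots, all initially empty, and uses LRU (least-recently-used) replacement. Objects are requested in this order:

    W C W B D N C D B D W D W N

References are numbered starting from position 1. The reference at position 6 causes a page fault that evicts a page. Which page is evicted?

C

pos 1: W → miss, frames [W]
pos 2: C → miss, frames [W, C]
pos 3: W → hit
pos 4: B → miss, frames [C, W, B]
pos 5: D → miss, frames [C, W, B, D]
pos 6: N → miss, evict C, frames [W, B, D, N]
At position 6, page C is evicted.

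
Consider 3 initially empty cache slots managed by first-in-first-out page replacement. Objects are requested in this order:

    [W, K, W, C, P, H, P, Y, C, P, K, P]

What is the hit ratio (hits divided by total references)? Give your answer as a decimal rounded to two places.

W -> miss, frames {W}
K -> miss, frames {W,K}
W -> hit
C -> miss, frames {W,K,C}
P -> miss, evict W, frames {K,C,P}
H -> miss, evict K, frames {C,P,H}
P -> hit
Y -> miss, evict C, frames {P,H,Y}
C -> miss, evict P, frames {H,Y,C}
P -> miss, evict H, frames {Y,C,P}
K -> miss, evict Y, frames {C,P,K}
P -> hit
Hits: 3 of 12 references → 3/12 = 0.2500.

0.25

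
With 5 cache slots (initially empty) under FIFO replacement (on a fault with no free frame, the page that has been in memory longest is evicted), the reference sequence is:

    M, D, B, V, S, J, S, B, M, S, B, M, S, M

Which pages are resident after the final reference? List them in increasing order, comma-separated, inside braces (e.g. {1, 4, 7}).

{B, J, M, S, V}

M: miss, frames (M)
D: miss, frames (M D)
B: miss, frames (M D B)
V: miss, frames (M D B V)
S: miss, frames (M D B V S)
J: miss, evict M, frames (D B V S J)
S: hit
B: hit
M: miss, evict D, frames (B V S J M)
S: hit
B: hit
M: hit
S: hit
M: hit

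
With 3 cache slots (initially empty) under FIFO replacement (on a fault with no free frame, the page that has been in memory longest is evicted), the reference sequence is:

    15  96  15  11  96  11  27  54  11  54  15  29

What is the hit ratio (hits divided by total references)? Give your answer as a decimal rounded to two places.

0.42

15 → fault, frames (15)
96 → fault, frames (15 96)
15 → hit
11 → fault, frames (15 96 11)
96 → hit
11 → hit
27 → fault, evict 15, frames (96 11 27)
54 → fault, evict 96, frames (11 27 54)
11 → hit
54 → hit
15 → fault, evict 11, frames (27 54 15)
29 → fault, evict 27, frames (54 15 29)
Hits: 5 of 12 references → 5/12 = 0.4167.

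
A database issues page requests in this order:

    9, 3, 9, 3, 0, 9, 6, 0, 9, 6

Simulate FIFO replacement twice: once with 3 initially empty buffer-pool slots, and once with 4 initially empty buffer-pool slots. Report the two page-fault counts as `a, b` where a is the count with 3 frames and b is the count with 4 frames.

5, 4

3 frames: F F . . F . F . F . → 5 faults.
4 frames: F F . . F . F . . . → 4 faults.
4 < 5: adding a frame reduced faults, as is typical.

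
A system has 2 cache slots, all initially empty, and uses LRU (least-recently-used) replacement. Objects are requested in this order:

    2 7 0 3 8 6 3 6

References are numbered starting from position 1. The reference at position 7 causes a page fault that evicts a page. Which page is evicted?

pos 1: 2 -> miss, frames [2]
pos 2: 7 -> miss, frames [2, 7]
pos 3: 0 -> miss, evict 2, frames [7, 0]
pos 4: 3 -> miss, evict 7, frames [0, 3]
pos 5: 8 -> miss, evict 0, frames [3, 8]
pos 6: 6 -> miss, evict 3, frames [8, 6]
pos 7: 3 -> miss, evict 8, frames [6, 3]
At position 7, page 8 is evicted.

8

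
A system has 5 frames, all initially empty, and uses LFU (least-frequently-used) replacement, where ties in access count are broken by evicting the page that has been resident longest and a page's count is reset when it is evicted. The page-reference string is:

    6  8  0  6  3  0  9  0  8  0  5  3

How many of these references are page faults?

6: miss, frames {6}
8: miss, frames {6,8}
0: miss, frames {6,8,0}
6: hit
3: miss, frames {6,8,0,3}
0: hit
9: miss, frames {6,8,0,3,9}
0: hit
8: hit
0: hit
5: miss, evict 3, frames {6,8,0,9,5}
3: miss, evict 9, frames {6,8,0,5,3}
Page faults: 7.

7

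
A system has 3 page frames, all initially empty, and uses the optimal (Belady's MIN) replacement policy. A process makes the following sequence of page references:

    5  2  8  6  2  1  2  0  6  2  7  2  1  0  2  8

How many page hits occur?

5: miss, frames (5)
2: miss, frames (5 2)
8: miss, frames (5 2 8)
6: miss, evict 5, frames (2 8 6)
2: hit
1: miss, evict 8, frames (2 6 1)
2: hit
0: miss, evict 1, frames (2 6 0)
6: hit
2: hit
7: miss, evict 6, frames (2 0 7)
2: hit
1: miss, evict 7, frames (2 0 1)
0: hit
2: hit
8: miss, evict 1, frames (2 0 8)
Hits: 7.

7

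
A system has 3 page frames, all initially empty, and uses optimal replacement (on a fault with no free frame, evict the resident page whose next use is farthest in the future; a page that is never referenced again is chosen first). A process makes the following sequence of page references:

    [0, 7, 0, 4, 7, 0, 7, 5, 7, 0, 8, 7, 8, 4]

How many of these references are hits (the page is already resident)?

8

0: miss, frames {0}
7: miss, frames {0,7}
0: hit
4: miss, frames {0,7,4}
7: hit
0: hit
7: hit
5: miss, evict 4, frames {0,7,5}
7: hit
0: hit
8: miss, evict 5, frames {0,7,8}
7: hit
8: hit
4: miss, evict 8, frames {0,7,4}
Hits: 8.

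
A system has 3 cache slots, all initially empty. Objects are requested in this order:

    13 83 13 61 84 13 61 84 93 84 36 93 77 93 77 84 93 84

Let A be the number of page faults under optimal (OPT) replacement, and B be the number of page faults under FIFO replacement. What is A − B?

Under OPT: F F . F F . . . F . F . F . . . . . → 7 faults.
Under FIFO: F F . F F F . . F . F . F . . F F . → 10 faults.
A − B = 7 − 10 = -3.

-3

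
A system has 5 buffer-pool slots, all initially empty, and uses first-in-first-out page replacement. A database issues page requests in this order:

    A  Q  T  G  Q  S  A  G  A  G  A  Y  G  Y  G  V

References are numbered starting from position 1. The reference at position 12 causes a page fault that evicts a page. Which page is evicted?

pos 1: A: fault, frames [A]
pos 2: Q: fault, frames [A, Q]
pos 3: T: fault, frames [A, Q, T]
pos 4: G: fault, frames [A, Q, T, G]
pos 5: Q: hit
pos 6: S: fault, frames [A, Q, T, G, S]
pos 7: A: hit
pos 8: G: hit
pos 9: A: hit
pos 10: G: hit
pos 11: A: hit
pos 12: Y: fault, evict A, frames [Q, T, G, S, Y]
At position 12, page A is evicted.

A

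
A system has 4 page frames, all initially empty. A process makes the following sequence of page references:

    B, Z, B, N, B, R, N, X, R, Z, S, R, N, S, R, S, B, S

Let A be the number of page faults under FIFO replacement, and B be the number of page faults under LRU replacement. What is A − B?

-2

Under FIFO: F F . F . F . F . . F . . . . . F . → 7 faults.
Under LRU: F F . F . F . F . F F . F . . . F . → 9 faults.
A − B = 7 − 9 = -2.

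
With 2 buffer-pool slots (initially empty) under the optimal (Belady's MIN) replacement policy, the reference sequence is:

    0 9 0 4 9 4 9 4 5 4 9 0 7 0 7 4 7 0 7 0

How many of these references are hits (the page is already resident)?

0: fault, frames {0}
9: fault, frames {0,9}
0: hit
4: fault, evict 0, frames {9,4}
9: hit
4: hit
9: hit
4: hit
5: fault, evict 9, frames {4,5}
4: hit
9: fault, evict 5, frames {4,9}
0: fault, evict 9, frames {4,0}
7: fault, evict 4, frames {0,7}
0: hit
7: hit
4: fault, evict 0, frames {7,4}
7: hit
0: fault, evict 4, frames {7,0}
7: hit
0: hit
Hits: 11.

11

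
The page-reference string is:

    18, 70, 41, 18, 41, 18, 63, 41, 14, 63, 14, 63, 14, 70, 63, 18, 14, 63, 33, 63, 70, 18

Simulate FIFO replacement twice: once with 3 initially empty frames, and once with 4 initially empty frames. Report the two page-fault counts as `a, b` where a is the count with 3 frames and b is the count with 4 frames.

3 frames: F F F . . . F . F . . . . F . F . F F . F F → 11 faults.
4 frames: F F F . . . F . F . . . . . . F . . F . F . → 8 faults.
8 < 11: adding a frame reduced faults, as is typical.

11, 8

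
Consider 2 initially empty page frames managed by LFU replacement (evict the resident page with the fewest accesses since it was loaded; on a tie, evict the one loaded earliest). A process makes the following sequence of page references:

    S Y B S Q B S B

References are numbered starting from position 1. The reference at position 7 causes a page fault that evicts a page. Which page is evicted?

pos 1: S → fault, frames {S}
pos 2: Y → fault, frames {S,Y}
pos 3: B → fault, evict S, frames {Y,B}
pos 4: S → fault, evict Y, frames {B,S}
pos 5: Q → fault, evict B, frames {S,Q}
pos 6: B → fault, evict S, frames {Q,B}
pos 7: S → fault, evict Q, frames {B,S}
At position 7, page Q is evicted.

Q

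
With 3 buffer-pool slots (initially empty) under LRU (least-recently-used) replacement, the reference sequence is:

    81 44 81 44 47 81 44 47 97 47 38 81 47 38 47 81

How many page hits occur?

81 → miss, frames [81]
44 → miss, frames [81, 44]
81 → hit
44 → hit
47 → miss, frames [81, 44, 47]
81 → hit
44 → hit
47 → hit
97 → miss, evict 81, frames [44, 47, 97]
47 → hit
38 → miss, evict 44, frames [97, 47, 38]
81 → miss, evict 97, frames [47, 38, 81]
47 → hit
38 → hit
47 → hit
81 → hit
Hits: 10.

10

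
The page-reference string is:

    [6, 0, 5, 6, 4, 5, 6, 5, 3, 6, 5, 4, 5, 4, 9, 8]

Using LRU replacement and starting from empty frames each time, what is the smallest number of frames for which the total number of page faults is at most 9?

3

f=1: 16 faults
f=2: 13 faults
f=3: 8 faults
f=4: 7 faults
f=5: 7 faults
f=6: 7 faults
f=7: 7 faults
Smallest f with faults ≤ 9 is 3.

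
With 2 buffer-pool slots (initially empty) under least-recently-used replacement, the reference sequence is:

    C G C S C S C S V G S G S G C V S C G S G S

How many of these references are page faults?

C -> miss, frames (C)
G -> miss, frames (C G)
C -> hit
S -> miss, evict G, frames (C S)
C -> hit
S -> hit
C -> hit
S -> hit
V -> miss, evict C, frames (S V)
G -> miss, evict S, frames (V G)
S -> miss, evict V, frames (G S)
G -> hit
S -> hit
G -> hit
C -> miss, evict S, frames (G C)
V -> miss, evict G, frames (C V)
S -> miss, evict C, frames (V S)
C -> miss, evict V, frames (S C)
G -> miss, evict S, frames (C G)
S -> miss, evict C, frames (G S)
G -> hit
S -> hit
Page faults: 12.

12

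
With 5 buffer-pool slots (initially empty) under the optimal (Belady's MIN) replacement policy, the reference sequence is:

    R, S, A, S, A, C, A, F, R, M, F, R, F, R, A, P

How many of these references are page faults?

R: fault, frames (R)
S: fault, frames (R S)
A: fault, frames (R S A)
S: hit
A: hit
C: fault, frames (R S A C)
A: hit
F: fault, frames (R S A C F)
R: hit
M: fault, evict C, frames (R S A F M)
F: hit
R: hit
F: hit
R: hit
A: hit
P: fault, evict M, frames (R S A F P)
Page faults: 7.

7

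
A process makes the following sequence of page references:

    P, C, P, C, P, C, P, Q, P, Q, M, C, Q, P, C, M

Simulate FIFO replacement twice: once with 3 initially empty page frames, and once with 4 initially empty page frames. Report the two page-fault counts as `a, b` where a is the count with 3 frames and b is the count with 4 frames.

6, 4

3 frames: F F . . . . . F . . F . . F F . → 6 faults.
4 frames: F F . . . . . F . . F . . . . . → 4 faults.
4 < 6: adding a frame reduced faults, as is typical.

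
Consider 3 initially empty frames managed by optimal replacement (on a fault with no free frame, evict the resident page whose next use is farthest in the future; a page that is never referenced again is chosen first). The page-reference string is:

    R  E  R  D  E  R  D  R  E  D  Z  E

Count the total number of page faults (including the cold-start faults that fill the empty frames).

R -> miss, frames {R}
E -> miss, frames {R,E}
R -> hit
D -> miss, frames {R,E,D}
E -> hit
R -> hit
D -> hit
R -> hit
E -> hit
D -> hit
Z -> miss, evict D, frames {R,E,Z}
E -> hit
Page faults: 4.

4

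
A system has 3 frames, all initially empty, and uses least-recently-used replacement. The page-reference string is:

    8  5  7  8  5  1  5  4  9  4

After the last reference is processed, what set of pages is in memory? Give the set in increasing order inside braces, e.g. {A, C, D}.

8 -> fault, frames [8]
5 -> fault, frames [8, 5]
7 -> fault, frames [8, 5, 7]
8 -> hit
5 -> hit
1 -> fault, evict 7, frames [8, 5, 1]
5 -> hit
4 -> fault, evict 8, frames [1, 5, 4]
9 -> fault, evict 1, frames [5, 4, 9]
4 -> hit

{4, 5, 9}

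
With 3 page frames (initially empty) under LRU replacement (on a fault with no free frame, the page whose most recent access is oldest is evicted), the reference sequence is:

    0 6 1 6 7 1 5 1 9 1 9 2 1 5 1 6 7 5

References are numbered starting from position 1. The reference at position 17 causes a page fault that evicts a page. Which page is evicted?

pos 1: 0: fault, frames [0]
pos 2: 6: fault, frames [0, 6]
pos 3: 1: fault, frames [0, 6, 1]
pos 4: 6: hit
pos 5: 7: fault, evict 0, frames [1, 6, 7]
pos 6: 1: hit
pos 7: 5: fault, evict 6, frames [7, 1, 5]
pos 8: 1: hit
pos 9: 9: fault, evict 7, frames [5, 1, 9]
pos 10: 1: hit
pos 11: 9: hit
pos 12: 2: fault, evict 5, frames [1, 9, 2]
pos 13: 1: hit
pos 14: 5: fault, evict 9, frames [2, 1, 5]
pos 15: 1: hit
pos 16: 6: fault, evict 2, frames [5, 1, 6]
pos 17: 7: fault, evict 5, frames [1, 6, 7]
At position 17, page 5 is evicted.

5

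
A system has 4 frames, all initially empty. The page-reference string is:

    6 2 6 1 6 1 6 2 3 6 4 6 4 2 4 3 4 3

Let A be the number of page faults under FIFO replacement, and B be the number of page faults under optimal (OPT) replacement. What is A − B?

2

Under FIFO: F F . F . . . . F . F F . F . . . . → 7 faults.
Under OPT: F F . F . . . . F . F . . . . . . . → 5 faults.
A − B = 7 − 5 = 2.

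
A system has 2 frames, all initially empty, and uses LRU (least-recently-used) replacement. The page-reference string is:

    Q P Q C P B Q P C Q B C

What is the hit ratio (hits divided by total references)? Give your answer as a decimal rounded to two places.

Q → miss, frames {Q}
P → miss, frames {Q,P}
Q → hit
C → miss, evict P, frames {Q,C}
P → miss, evict Q, frames {C,P}
B → miss, evict C, frames {P,B}
Q → miss, evict P, frames {B,Q}
P → miss, evict B, frames {Q,P}
C → miss, evict Q, frames {P,C}
Q → miss, evict P, frames {C,Q}
B → miss, evict C, frames {Q,B}
C → miss, evict Q, frames {B,C}
Hits: 1 of 12 references → 1/12 = 0.0833.

0.08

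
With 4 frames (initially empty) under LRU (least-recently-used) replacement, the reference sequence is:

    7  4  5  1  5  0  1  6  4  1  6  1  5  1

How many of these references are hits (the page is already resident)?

6

7 -> miss, frames {7}
4 -> miss, frames {7,4}
5 -> miss, frames {7,4,5}
1 -> miss, frames {7,4,5,1}
5 -> hit
0 -> miss, evict 7, frames {4,1,5,0}
1 -> hit
6 -> miss, evict 4, frames {5,0,1,6}
4 -> miss, evict 5, frames {0,1,6,4}
1 -> hit
6 -> hit
1 -> hit
5 -> miss, evict 0, frames {4,6,1,5}
1 -> hit
Hits: 6.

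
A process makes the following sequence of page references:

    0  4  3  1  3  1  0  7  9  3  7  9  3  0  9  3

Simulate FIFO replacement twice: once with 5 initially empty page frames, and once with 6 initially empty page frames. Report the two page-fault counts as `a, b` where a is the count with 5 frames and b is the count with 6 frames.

7, 6

5 frames: F F F F . . . F F . . . . F . . → 7 faults.
6 frames: F F F F . . . F F . . . . . . . → 6 faults.
6 < 7: adding a frame reduced faults, as is typical.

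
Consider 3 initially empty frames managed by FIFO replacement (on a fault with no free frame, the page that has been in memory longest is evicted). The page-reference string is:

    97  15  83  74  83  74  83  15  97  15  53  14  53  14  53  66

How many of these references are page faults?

9

97 → fault, frames (97)
15 → fault, frames (97 15)
83 → fault, frames (97 15 83)
74 → fault, evict 97, frames (15 83 74)
83 → hit
74 → hit
83 → hit
15 → hit
97 → fault, evict 15, frames (83 74 97)
15 → fault, evict 83, frames (74 97 15)
53 → fault, evict 74, frames (97 15 53)
14 → fault, evict 97, frames (15 53 14)
53 → hit
14 → hit
53 → hit
66 → fault, evict 15, frames (53 14 66)
Page faults: 9.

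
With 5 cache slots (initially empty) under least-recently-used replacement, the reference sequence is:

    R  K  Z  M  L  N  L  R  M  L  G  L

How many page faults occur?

8

R -> fault, frames (R)
K -> fault, frames (R K)
Z -> fault, frames (R K Z)
M -> fault, frames (R K Z M)
L -> fault, frames (R K Z M L)
N -> fault, evict R, frames (K Z M L N)
L -> hit
R -> fault, evict K, frames (Z M N L R)
M -> hit
L -> hit
G -> fault, evict Z, frames (N R M L G)
L -> hit
Page faults: 8.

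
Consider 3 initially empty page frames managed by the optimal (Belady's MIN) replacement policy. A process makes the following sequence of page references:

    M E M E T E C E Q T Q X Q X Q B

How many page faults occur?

M → fault, frames (M)
E → fault, frames (M E)
M → hit
E → hit
T → fault, frames (M E T)
E → hit
C → fault, evict M, frames (E T C)
E → hit
Q → fault, evict C, frames (E T Q)
T → hit
Q → hit
X → fault, evict T, frames (E Q X)
Q → hit
X → hit
Q → hit
B → fault, evict X, frames (E Q B)
Page faults: 7.

7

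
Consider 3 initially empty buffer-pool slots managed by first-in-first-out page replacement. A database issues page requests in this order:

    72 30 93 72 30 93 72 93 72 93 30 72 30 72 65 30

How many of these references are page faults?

4

72 -> fault, frames (72)
30 -> fault, frames (72 30)
93 -> fault, frames (72 30 93)
72 -> hit
30 -> hit
93 -> hit
72 -> hit
93 -> hit
72 -> hit
93 -> hit
30 -> hit
72 -> hit
30 -> hit
72 -> hit
65 -> fault, evict 72, frames (30 93 65)
30 -> hit
Page faults: 4.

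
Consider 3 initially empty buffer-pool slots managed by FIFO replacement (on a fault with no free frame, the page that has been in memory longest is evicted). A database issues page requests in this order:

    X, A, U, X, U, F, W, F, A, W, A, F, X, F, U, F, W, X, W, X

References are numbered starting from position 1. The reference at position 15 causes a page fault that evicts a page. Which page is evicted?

pos 1: X -> miss, frames (X)
pos 2: A -> miss, frames (X A)
pos 3: U -> miss, frames (X A U)
pos 4: X -> hit
pos 5: U -> hit
pos 6: F -> miss, evict X, frames (A U F)
pos 7: W -> miss, evict A, frames (U F W)
pos 8: F -> hit
pos 9: A -> miss, evict U, frames (F W A)
pos 10: W -> hit
pos 11: A -> hit
pos 12: F -> hit
pos 13: X -> miss, evict F, frames (W A X)
pos 14: F -> miss, evict W, frames (A X F)
pos 15: U -> miss, evict A, frames (X F U)
At position 15, page A is evicted.

A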